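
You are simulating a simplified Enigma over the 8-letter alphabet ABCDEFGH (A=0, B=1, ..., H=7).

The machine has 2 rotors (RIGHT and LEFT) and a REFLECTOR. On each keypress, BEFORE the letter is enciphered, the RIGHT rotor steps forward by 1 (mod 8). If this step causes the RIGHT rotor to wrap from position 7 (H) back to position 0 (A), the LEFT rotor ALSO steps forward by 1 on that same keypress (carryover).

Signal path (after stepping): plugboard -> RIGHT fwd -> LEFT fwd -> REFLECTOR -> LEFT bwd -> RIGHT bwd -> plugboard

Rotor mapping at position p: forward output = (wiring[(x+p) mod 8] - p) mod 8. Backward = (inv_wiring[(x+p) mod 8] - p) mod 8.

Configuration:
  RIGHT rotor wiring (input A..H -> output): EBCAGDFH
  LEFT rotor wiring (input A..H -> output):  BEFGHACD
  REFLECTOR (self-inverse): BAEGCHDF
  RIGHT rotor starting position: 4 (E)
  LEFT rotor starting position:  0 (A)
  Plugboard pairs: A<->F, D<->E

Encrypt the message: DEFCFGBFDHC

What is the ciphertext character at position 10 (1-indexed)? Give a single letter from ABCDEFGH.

Char 1 ('D'): step: R->5, L=0; D->plug->E->R->E->L->H->refl->F->L'->C->R'->C->plug->C
Char 2 ('E'): step: R->6, L=0; E->plug->D->R->D->L->G->refl->D->L'->H->R'->A->plug->F
Char 3 ('F'): step: R->7, L=0; F->plug->A->R->A->L->B->refl->A->L'->F->R'->B->plug->B
Char 4 ('C'): step: R->0, L->1 (L advanced); C->plug->C->R->C->L->F->refl->H->L'->E->R'->A->plug->F
Char 5 ('F'): step: R->1, L=1; F->plug->A->R->A->L->D->refl->G->L'->D->R'->H->plug->H
Char 6 ('G'): step: R->2, L=1; G->plug->G->R->C->L->F->refl->H->L'->E->R'->C->plug->C
Char 7 ('B'): step: R->3, L=1; B->plug->B->R->D->L->G->refl->D->L'->A->R'->C->plug->C
Char 8 ('F'): step: R->4, L=1; F->plug->A->R->C->L->F->refl->H->L'->E->R'->H->plug->H
Char 9 ('D'): step: R->5, L=1; D->plug->E->R->E->L->H->refl->F->L'->C->R'->C->plug->C
Char 10 ('H'): step: R->6, L=1; H->plug->H->R->F->L->B->refl->A->L'->H->R'->A->plug->F

F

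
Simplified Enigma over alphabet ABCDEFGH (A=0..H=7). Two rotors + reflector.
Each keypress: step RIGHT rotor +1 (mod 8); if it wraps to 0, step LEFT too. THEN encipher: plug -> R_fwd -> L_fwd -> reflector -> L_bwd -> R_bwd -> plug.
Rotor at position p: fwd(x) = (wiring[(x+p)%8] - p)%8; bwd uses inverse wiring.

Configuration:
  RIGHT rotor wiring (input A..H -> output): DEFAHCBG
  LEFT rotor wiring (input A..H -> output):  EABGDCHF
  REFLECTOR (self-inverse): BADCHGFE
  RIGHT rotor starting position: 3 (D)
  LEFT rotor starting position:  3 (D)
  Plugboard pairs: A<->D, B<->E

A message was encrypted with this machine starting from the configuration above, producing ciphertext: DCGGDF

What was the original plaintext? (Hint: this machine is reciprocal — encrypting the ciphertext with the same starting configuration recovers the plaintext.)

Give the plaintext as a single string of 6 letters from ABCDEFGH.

Char 1 ('D'): step: R->4, L=3; D->plug->A->R->D->L->E->refl->H->L'->C->R'->D->plug->A
Char 2 ('C'): step: R->5, L=3; C->plug->C->R->B->L->A->refl->B->L'->F->R'->A->plug->D
Char 3 ('G'): step: R->6, L=3; G->plug->G->R->B->L->A->refl->B->L'->F->R'->C->plug->C
Char 4 ('G'): step: R->7, L=3; G->plug->G->R->D->L->E->refl->H->L'->C->R'->H->plug->H
Char 5 ('D'): step: R->0, L->4 (L advanced); D->plug->A->R->D->L->B->refl->A->L'->E->R'->B->plug->E
Char 6 ('F'): step: R->1, L=4; F->plug->F->R->A->L->H->refl->E->L'->F->R'->G->plug->G

Answer: ADCHEG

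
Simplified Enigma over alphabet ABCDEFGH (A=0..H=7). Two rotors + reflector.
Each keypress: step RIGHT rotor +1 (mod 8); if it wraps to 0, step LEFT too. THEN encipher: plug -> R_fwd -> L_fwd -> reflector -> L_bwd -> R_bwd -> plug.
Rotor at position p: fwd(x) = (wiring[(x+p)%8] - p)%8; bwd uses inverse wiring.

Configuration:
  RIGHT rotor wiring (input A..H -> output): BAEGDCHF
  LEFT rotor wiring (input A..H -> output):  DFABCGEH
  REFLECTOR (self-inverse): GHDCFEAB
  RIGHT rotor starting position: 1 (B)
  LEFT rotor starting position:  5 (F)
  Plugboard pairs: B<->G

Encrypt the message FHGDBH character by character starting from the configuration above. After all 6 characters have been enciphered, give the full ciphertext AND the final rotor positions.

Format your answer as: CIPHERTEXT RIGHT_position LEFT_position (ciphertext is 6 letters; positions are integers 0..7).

Char 1 ('F'): step: R->2, L=5; F->plug->F->R->D->L->G->refl->A->L'->E->R'->B->plug->G
Char 2 ('H'): step: R->3, L=5; H->plug->H->R->B->L->H->refl->B->L'->A->R'->B->plug->G
Char 3 ('G'): step: R->4, L=5; G->plug->B->R->G->L->E->refl->F->L'->H->R'->A->plug->A
Char 4 ('D'): step: R->5, L=5; D->plug->D->R->E->L->A->refl->G->L'->D->R'->E->plug->E
Char 5 ('B'): step: R->6, L=5; B->plug->G->R->F->L->D->refl->C->L'->C->R'->D->plug->D
Char 6 ('H'): step: R->7, L=5; H->plug->H->R->A->L->B->refl->H->L'->B->R'->C->plug->C
Final: ciphertext=GGAEDC, RIGHT=7, LEFT=5

Answer: GGAEDC 7 5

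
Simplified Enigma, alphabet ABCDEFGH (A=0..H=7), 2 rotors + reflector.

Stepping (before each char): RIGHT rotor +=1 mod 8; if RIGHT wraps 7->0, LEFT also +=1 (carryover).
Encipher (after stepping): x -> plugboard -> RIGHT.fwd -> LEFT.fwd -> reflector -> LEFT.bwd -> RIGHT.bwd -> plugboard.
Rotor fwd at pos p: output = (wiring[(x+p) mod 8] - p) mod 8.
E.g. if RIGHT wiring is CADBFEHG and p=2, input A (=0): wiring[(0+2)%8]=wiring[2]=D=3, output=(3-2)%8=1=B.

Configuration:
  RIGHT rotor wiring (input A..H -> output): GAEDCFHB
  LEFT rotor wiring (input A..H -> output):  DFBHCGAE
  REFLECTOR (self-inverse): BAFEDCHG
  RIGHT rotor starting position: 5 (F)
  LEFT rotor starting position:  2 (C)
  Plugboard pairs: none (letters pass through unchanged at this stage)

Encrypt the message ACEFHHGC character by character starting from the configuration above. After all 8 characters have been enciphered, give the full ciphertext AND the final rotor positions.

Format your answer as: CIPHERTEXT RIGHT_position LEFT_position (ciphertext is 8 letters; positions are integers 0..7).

Answer: FDBBDBEH 5 3

Derivation:
Char 1 ('A'): step: R->6, L=2; A->plug->A->R->B->L->F->refl->C->L'->F->R'->F->plug->F
Char 2 ('C'): step: R->7, L=2; C->plug->C->R->B->L->F->refl->C->L'->F->R'->D->plug->D
Char 3 ('E'): step: R->0, L->3 (L advanced); E->plug->E->R->C->L->D->refl->E->L'->A->R'->B->plug->B
Char 4 ('F'): step: R->1, L=3; F->plug->F->R->G->L->C->refl->F->L'->D->R'->B->plug->B
Char 5 ('H'): step: R->2, L=3; H->plug->H->R->G->L->C->refl->F->L'->D->R'->D->plug->D
Char 6 ('H'): step: R->3, L=3; H->plug->H->R->B->L->H->refl->G->L'->H->R'->B->plug->B
Char 7 ('G'): step: R->4, L=3; G->plug->G->R->A->L->E->refl->D->L'->C->R'->E->plug->E
Char 8 ('C'): step: R->5, L=3; C->plug->C->R->E->L->B->refl->A->L'->F->R'->H->plug->H
Final: ciphertext=FDBBDBEH, RIGHT=5, LEFT=3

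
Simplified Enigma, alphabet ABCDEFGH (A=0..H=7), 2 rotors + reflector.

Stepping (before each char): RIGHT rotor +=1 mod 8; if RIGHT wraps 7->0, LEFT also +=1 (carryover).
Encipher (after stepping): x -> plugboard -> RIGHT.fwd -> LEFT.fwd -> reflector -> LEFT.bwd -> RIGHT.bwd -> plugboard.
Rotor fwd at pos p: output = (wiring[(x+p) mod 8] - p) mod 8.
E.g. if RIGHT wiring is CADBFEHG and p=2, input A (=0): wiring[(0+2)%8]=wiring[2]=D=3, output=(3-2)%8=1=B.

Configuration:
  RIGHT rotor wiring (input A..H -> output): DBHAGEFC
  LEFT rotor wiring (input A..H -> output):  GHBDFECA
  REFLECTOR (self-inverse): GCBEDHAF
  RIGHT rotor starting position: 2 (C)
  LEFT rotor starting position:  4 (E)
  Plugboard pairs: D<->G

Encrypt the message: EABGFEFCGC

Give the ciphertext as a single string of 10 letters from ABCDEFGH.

Char 1 ('E'): step: R->3, L=4; E->plug->E->R->H->L->H->refl->F->L'->G->R'->G->plug->D
Char 2 ('A'): step: R->4, L=4; A->plug->A->R->C->L->G->refl->A->L'->B->R'->C->plug->C
Char 3 ('B'): step: R->5, L=4; B->plug->B->R->A->L->B->refl->C->L'->E->R'->E->plug->E
Char 4 ('G'): step: R->6, L=4; G->plug->D->R->D->L->E->refl->D->L'->F->R'->C->plug->C
Char 5 ('F'): step: R->7, L=4; F->plug->F->R->H->L->H->refl->F->L'->G->R'->H->plug->H
Char 6 ('E'): step: R->0, L->5 (L advanced); E->plug->E->R->G->L->G->refl->A->L'->H->R'->C->plug->C
Char 7 ('F'): step: R->1, L=5; F->plug->F->R->E->L->C->refl->B->L'->D->R'->E->plug->E
Char 8 ('C'): step: R->2, L=5; C->plug->C->R->E->L->C->refl->B->L'->D->R'->E->plug->E
Char 9 ('G'): step: R->3, L=5; G->plug->D->R->C->L->D->refl->E->L'->F->R'->A->plug->A
Char 10 ('C'): step: R->4, L=5; C->plug->C->R->B->L->F->refl->H->L'->A->R'->B->plug->B

Answer: DCECHCEEAB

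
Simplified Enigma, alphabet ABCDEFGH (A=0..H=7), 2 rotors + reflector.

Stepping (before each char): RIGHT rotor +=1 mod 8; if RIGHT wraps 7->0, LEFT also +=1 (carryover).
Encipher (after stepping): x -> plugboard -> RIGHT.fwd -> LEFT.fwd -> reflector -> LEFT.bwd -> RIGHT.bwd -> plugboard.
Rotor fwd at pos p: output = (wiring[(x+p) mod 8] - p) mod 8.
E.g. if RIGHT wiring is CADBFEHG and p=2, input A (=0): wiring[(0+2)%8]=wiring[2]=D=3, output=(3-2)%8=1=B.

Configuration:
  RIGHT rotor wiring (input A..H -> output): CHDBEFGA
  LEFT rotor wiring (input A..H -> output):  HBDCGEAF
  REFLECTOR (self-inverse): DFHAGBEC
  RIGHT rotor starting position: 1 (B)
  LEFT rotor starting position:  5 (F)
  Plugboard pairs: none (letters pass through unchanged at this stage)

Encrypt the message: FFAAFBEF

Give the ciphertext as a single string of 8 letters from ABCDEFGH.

Answer: BAFCACAG

Derivation:
Char 1 ('F'): step: R->2, L=5; F->plug->F->R->G->L->F->refl->B->L'->H->R'->B->plug->B
Char 2 ('F'): step: R->3, L=5; F->plug->F->R->H->L->B->refl->F->L'->G->R'->A->plug->A
Char 3 ('A'): step: R->4, L=5; A->plug->A->R->A->L->H->refl->C->L'->D->R'->F->plug->F
Char 4 ('A'): step: R->5, L=5; A->plug->A->R->A->L->H->refl->C->L'->D->R'->C->plug->C
Char 5 ('F'): step: R->6, L=5; F->plug->F->R->D->L->C->refl->H->L'->A->R'->A->plug->A
Char 6 ('B'): step: R->7, L=5; B->plug->B->R->D->L->C->refl->H->L'->A->R'->C->plug->C
Char 7 ('E'): step: R->0, L->6 (L advanced); E->plug->E->R->E->L->F->refl->B->L'->C->R'->A->plug->A
Char 8 ('F'): step: R->1, L=6; F->plug->F->R->F->L->E->refl->G->L'->H->R'->G->plug->G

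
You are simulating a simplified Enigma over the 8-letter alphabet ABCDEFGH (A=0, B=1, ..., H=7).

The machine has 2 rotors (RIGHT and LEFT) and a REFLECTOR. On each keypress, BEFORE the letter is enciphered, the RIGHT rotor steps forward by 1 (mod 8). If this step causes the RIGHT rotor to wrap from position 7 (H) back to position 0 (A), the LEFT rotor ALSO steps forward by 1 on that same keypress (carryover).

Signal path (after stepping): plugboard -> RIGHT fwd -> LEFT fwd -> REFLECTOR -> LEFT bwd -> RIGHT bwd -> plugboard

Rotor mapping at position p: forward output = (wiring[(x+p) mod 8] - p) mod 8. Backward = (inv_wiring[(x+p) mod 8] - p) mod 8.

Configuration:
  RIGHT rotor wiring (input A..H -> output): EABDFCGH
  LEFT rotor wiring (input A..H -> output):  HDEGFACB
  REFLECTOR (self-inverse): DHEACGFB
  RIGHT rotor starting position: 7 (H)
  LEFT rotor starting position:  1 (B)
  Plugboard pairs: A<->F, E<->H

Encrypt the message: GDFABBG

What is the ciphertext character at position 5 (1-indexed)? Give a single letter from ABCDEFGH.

Char 1 ('G'): step: R->0, L->2 (L advanced); G->plug->G->R->G->L->F->refl->G->L'->D->R'->D->plug->D
Char 2 ('D'): step: R->1, L=2; D->plug->D->R->E->L->A->refl->D->L'->C->R'->C->plug->C
Char 3 ('F'): step: R->2, L=2; F->plug->A->R->H->L->B->refl->H->L'->F->R'->F->plug->A
Char 4 ('A'): step: R->3, L=2; A->plug->F->R->B->L->E->refl->C->L'->A->R'->A->plug->F
Char 5 ('B'): step: R->4, L=2; B->plug->B->R->G->L->F->refl->G->L'->D->R'->D->plug->D

D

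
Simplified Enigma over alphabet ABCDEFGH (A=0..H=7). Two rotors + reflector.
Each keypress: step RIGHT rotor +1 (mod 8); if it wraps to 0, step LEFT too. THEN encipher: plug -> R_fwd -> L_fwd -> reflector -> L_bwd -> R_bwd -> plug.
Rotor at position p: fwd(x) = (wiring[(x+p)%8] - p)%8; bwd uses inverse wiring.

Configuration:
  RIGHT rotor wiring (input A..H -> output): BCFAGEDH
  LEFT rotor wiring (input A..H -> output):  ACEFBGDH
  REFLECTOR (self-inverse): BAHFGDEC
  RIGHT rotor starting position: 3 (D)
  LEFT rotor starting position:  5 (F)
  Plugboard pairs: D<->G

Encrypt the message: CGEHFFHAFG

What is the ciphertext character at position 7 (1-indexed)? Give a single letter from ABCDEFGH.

Char 1 ('C'): step: R->4, L=5; C->plug->C->R->H->L->E->refl->G->L'->B->R'->G->plug->D
Char 2 ('G'): step: R->5, L=5; G->plug->D->R->E->L->F->refl->D->L'->D->R'->G->plug->D
Char 3 ('E'): step: R->6, L=5; E->plug->E->R->H->L->E->refl->G->L'->B->R'->B->plug->B
Char 4 ('H'): step: R->7, L=5; H->plug->H->R->E->L->F->refl->D->L'->D->R'->C->plug->C
Char 5 ('F'): step: R->0, L->6 (L advanced); F->plug->F->R->E->L->G->refl->E->L'->D->R'->G->plug->D
Char 6 ('F'): step: R->1, L=6; F->plug->F->R->C->L->C->refl->H->L'->F->R'->D->plug->G
Char 7 ('H'): step: R->2, L=6; H->plug->H->R->A->L->F->refl->D->L'->G->R'->B->plug->B

B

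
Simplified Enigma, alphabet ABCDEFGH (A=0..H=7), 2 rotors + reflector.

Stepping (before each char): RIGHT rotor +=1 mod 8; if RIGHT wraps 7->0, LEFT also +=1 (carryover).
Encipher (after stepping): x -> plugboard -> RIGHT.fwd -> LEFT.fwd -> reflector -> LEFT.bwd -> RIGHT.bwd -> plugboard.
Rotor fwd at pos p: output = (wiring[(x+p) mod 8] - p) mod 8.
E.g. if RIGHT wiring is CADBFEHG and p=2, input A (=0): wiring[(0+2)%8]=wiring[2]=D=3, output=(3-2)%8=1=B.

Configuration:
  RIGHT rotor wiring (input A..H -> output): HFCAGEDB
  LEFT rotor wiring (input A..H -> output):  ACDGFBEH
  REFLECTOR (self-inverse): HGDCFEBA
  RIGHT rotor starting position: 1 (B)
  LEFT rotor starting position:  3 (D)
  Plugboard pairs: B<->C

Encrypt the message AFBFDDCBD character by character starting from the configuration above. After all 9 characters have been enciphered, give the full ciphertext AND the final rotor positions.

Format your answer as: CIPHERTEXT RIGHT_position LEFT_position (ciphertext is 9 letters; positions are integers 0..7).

Char 1 ('A'): step: R->2, L=3; A->plug->A->R->A->L->D->refl->C->L'->B->R'->E->plug->E
Char 2 ('F'): step: R->3, L=3; F->plug->F->R->E->L->E->refl->F->L'->F->R'->A->plug->A
Char 3 ('B'): step: R->4, L=3; B->plug->C->R->H->L->A->refl->H->L'->G->R'->G->plug->G
Char 4 ('F'): step: R->5, L=3; F->plug->F->R->F->L->F->refl->E->L'->E->R'->C->plug->B
Char 5 ('D'): step: R->6, L=3; D->plug->D->R->H->L->A->refl->H->L'->G->R'->H->plug->H
Char 6 ('D'): step: R->7, L=3; D->plug->D->R->D->L->B->refl->G->L'->C->R'->A->plug->A
Char 7 ('C'): step: R->0, L->4 (L advanced); C->plug->B->R->F->L->G->refl->B->L'->A->R'->D->plug->D
Char 8 ('B'): step: R->1, L=4; B->plug->C->R->H->L->C->refl->D->L'->D->R'->E->plug->E
Char 9 ('D'): step: R->2, L=4; D->plug->D->R->C->L->A->refl->H->L'->G->R'->B->plug->C
Final: ciphertext=EAGBHADEC, RIGHT=2, LEFT=4

Answer: EAGBHADEC 2 4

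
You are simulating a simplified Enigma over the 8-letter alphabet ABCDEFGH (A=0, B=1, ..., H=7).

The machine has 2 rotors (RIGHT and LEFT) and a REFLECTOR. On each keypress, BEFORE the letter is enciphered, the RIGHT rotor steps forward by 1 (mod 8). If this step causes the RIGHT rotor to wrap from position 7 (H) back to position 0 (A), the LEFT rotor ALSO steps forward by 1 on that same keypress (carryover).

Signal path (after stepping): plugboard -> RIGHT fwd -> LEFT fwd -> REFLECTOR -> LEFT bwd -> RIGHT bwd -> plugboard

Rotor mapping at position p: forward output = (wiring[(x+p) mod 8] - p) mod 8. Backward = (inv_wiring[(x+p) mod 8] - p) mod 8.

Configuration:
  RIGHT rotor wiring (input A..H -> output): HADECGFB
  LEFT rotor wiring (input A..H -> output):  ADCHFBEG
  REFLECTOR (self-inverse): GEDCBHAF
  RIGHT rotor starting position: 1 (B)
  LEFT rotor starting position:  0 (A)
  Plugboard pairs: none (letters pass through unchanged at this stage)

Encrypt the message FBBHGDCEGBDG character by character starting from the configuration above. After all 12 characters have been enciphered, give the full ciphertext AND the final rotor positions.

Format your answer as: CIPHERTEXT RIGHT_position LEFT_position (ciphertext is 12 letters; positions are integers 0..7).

Char 1 ('F'): step: R->2, L=0; F->plug->F->R->H->L->G->refl->A->L'->A->R'->C->plug->C
Char 2 ('B'): step: R->3, L=0; B->plug->B->R->H->L->G->refl->A->L'->A->R'->H->plug->H
Char 3 ('B'): step: R->4, L=0; B->plug->B->R->C->L->C->refl->D->L'->B->R'->C->plug->C
Char 4 ('H'): step: R->5, L=0; H->plug->H->R->F->L->B->refl->E->L'->G->R'->F->plug->F
Char 5 ('G'): step: R->6, L=0; G->plug->G->R->E->L->F->refl->H->L'->D->R'->B->plug->B
Char 6 ('D'): step: R->7, L=0; D->plug->D->R->E->L->F->refl->H->L'->D->R'->F->plug->F
Char 7 ('C'): step: R->0, L->1 (L advanced); C->plug->C->R->D->L->E->refl->B->L'->B->R'->H->plug->H
Char 8 ('E'): step: R->1, L=1; E->plug->E->R->F->L->D->refl->C->L'->A->R'->G->plug->G
Char 9 ('G'): step: R->2, L=1; G->plug->G->R->F->L->D->refl->C->L'->A->R'->C->plug->C
Char 10 ('B'): step: R->3, L=1; B->plug->B->R->H->L->H->refl->F->L'->G->R'->E->plug->E
Char 11 ('D'): step: R->4, L=1; D->plug->D->R->F->L->D->refl->C->L'->A->R'->H->plug->H
Char 12 ('G'): step: R->5, L=1; G->plug->G->R->H->L->H->refl->F->L'->G->R'->F->plug->F
Final: ciphertext=CHCFBFHGCEHF, RIGHT=5, LEFT=1

Answer: CHCFBFHGCEHF 5 1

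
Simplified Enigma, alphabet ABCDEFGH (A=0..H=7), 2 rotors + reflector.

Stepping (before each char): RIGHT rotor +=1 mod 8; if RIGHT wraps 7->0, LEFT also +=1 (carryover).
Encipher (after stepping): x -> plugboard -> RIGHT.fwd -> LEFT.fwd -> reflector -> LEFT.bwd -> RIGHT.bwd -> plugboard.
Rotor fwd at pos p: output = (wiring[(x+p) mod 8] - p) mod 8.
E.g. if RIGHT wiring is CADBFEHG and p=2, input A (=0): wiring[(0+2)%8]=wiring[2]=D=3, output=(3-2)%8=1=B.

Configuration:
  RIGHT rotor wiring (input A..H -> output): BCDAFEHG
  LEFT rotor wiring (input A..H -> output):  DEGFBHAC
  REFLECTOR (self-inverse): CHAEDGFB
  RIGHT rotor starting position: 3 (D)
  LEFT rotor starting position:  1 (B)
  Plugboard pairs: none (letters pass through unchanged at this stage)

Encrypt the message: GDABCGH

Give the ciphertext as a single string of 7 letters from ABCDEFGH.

Answer: CCDHFCA

Derivation:
Char 1 ('G'): step: R->4, L=1; G->plug->G->R->H->L->C->refl->A->L'->D->R'->C->plug->C
Char 2 ('D'): step: R->5, L=1; D->plug->D->R->E->L->G->refl->F->L'->B->R'->C->plug->C
Char 3 ('A'): step: R->6, L=1; A->plug->A->R->B->L->F->refl->G->L'->E->R'->D->plug->D
Char 4 ('B'): step: R->7, L=1; B->plug->B->R->C->L->E->refl->D->L'->A->R'->H->plug->H
Char 5 ('C'): step: R->0, L->2 (L advanced); C->plug->C->R->D->L->F->refl->G->L'->E->R'->F->plug->F
Char 6 ('G'): step: R->1, L=2; G->plug->G->R->F->L->A->refl->C->L'->H->R'->C->plug->C
Char 7 ('H'): step: R->2, L=2; H->plug->H->R->A->L->E->refl->D->L'->B->R'->A->plug->A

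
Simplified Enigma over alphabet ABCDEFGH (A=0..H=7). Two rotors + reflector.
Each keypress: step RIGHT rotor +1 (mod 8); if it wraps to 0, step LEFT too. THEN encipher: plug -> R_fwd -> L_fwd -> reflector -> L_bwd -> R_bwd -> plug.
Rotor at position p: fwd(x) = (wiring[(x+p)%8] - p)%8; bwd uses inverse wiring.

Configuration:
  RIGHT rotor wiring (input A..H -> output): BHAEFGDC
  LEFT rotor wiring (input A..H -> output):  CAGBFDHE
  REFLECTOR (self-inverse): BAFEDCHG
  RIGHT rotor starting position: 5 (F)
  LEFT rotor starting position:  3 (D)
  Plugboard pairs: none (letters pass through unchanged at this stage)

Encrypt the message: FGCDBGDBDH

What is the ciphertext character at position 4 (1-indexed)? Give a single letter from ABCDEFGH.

Char 1 ('F'): step: R->6, L=3; F->plug->F->R->G->L->F->refl->C->L'->B->R'->D->plug->D
Char 2 ('G'): step: R->7, L=3; G->plug->G->R->H->L->D->refl->E->L'->D->R'->A->plug->A
Char 3 ('C'): step: R->0, L->4 (L advanced); C->plug->C->R->A->L->B->refl->A->L'->D->R'->G->plug->G
Char 4 ('D'): step: R->1, L=4; D->plug->D->R->E->L->G->refl->H->L'->B->R'->G->plug->G

G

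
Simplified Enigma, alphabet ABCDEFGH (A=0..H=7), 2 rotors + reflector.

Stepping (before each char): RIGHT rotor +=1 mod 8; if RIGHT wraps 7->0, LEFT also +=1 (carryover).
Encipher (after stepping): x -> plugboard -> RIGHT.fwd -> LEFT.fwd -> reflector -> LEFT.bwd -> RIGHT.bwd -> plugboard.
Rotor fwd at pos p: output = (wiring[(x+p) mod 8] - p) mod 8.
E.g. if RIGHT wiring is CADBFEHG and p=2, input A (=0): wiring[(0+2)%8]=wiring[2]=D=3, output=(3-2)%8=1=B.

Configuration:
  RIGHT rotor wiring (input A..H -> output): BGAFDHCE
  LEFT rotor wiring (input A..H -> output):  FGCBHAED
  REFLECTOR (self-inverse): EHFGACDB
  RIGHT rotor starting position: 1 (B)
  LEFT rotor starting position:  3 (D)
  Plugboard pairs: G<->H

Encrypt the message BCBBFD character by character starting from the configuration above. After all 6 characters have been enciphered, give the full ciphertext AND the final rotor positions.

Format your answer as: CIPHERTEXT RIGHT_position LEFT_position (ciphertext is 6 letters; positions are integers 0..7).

Char 1 ('B'): step: R->2, L=3; B->plug->B->R->D->L->B->refl->H->L'->H->R'->G->plug->H
Char 2 ('C'): step: R->3, L=3; C->plug->C->R->E->L->A->refl->E->L'->B->R'->E->plug->E
Char 3 ('B'): step: R->4, L=3; B->plug->B->R->D->L->B->refl->H->L'->H->R'->A->plug->A
Char 4 ('B'): step: R->5, L=3; B->plug->B->R->F->L->C->refl->F->L'->C->R'->A->plug->A
Char 5 ('F'): step: R->6, L=3; F->plug->F->R->H->L->H->refl->B->L'->D->R'->C->plug->C
Char 6 ('D'): step: R->7, L=3; D->plug->D->R->B->L->E->refl->A->L'->E->R'->F->plug->F
Final: ciphertext=HEAACF, RIGHT=7, LEFT=3

Answer: HEAACF 7 3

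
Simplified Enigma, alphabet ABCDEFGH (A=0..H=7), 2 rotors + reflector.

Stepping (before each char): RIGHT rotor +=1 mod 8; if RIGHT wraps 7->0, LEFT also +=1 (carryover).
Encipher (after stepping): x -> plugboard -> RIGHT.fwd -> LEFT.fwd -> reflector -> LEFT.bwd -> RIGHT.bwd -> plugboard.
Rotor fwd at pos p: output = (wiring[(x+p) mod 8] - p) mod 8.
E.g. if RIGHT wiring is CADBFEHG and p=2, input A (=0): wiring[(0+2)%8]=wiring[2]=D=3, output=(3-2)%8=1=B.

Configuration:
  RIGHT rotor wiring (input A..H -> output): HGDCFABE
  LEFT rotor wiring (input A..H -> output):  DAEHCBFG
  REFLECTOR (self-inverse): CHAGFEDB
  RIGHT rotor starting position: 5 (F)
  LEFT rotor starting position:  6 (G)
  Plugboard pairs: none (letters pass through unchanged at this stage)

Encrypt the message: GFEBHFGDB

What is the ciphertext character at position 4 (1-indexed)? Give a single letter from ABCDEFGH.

Char 1 ('G'): step: R->6, L=6; G->plug->G->R->H->L->D->refl->G->L'->E->R'->F->plug->F
Char 2 ('F'): step: R->7, L=6; F->plug->F->R->G->L->E->refl->F->L'->C->R'->H->plug->H
Char 3 ('E'): step: R->0, L->7 (L advanced); E->plug->E->R->F->L->D->refl->G->L'->H->R'->A->plug->A
Char 4 ('B'): step: R->1, L=7; B->plug->B->R->C->L->B->refl->H->L'->A->R'->F->plug->F

F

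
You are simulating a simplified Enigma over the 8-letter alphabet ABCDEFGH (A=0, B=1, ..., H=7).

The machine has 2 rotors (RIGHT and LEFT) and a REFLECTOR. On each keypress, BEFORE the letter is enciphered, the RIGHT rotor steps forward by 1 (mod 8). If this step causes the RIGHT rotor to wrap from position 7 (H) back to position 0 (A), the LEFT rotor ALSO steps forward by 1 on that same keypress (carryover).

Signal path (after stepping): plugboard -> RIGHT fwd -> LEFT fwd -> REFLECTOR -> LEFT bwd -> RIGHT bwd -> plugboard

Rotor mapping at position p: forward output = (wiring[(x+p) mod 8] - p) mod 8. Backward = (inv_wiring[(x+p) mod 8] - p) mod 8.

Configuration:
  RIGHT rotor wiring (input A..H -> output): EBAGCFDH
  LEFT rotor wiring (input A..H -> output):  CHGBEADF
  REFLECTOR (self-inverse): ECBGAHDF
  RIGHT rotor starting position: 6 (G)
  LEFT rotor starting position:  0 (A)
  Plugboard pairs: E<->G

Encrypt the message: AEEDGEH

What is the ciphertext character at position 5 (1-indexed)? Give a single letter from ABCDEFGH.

Char 1 ('A'): step: R->7, L=0; A->plug->A->R->A->L->C->refl->B->L'->D->R'->F->plug->F
Char 2 ('E'): step: R->0, L->1 (L advanced); E->plug->G->R->D->L->D->refl->G->L'->A->R'->C->plug->C
Char 3 ('E'): step: R->1, L=1; E->plug->G->R->G->L->E->refl->A->L'->C->R'->F->plug->F
Char 4 ('D'): step: R->2, L=1; D->plug->D->R->D->L->D->refl->G->L'->A->R'->C->plug->C
Char 5 ('G'): step: R->3, L=1; G->plug->E->R->E->L->H->refl->F->L'->B->R'->F->plug->F

F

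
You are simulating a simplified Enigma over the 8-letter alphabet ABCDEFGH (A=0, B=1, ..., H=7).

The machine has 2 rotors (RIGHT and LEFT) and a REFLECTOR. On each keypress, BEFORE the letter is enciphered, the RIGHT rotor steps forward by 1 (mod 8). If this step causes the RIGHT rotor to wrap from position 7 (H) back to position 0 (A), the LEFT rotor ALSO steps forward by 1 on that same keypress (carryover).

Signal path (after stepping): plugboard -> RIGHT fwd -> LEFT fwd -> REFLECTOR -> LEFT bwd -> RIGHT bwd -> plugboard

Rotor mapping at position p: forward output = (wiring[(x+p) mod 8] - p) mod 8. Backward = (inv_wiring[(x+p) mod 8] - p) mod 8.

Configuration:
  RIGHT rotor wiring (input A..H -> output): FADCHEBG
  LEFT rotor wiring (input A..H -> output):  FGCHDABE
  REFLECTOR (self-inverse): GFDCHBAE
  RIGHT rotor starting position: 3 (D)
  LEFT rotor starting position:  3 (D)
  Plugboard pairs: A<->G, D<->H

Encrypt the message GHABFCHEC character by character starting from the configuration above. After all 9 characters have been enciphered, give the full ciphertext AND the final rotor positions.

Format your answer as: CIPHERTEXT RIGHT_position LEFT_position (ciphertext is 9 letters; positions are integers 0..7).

Char 1 ('G'): step: R->4, L=3; G->plug->A->R->D->L->G->refl->A->L'->B->R'->E->plug->E
Char 2 ('H'): step: R->5, L=3; H->plug->D->R->A->L->E->refl->H->L'->H->R'->A->plug->G
Char 3 ('A'): step: R->6, L=3; A->plug->G->R->B->L->A->refl->G->L'->D->R'->A->plug->G
Char 4 ('B'): step: R->7, L=3; B->plug->B->R->G->L->D->refl->C->L'->F->R'->G->plug->A
Char 5 ('F'): step: R->0, L->4 (L advanced); F->plug->F->R->E->L->B->refl->F->L'->C->R'->D->plug->H
Char 6 ('C'): step: R->1, L=4; C->plug->C->R->B->L->E->refl->H->L'->A->R'->F->plug->F
Char 7 ('H'): step: R->2, L=4; H->plug->D->R->C->L->F->refl->B->L'->E->R'->F->plug->F
Char 8 ('E'): step: R->3, L=4; E->plug->E->R->D->L->A->refl->G->L'->G->R'->D->plug->H
Char 9 ('C'): step: R->4, L=4; C->plug->C->R->F->L->C->refl->D->L'->H->R'->G->plug->A
Final: ciphertext=EGGAHFFHA, RIGHT=4, LEFT=4

Answer: EGGAHFFHA 4 4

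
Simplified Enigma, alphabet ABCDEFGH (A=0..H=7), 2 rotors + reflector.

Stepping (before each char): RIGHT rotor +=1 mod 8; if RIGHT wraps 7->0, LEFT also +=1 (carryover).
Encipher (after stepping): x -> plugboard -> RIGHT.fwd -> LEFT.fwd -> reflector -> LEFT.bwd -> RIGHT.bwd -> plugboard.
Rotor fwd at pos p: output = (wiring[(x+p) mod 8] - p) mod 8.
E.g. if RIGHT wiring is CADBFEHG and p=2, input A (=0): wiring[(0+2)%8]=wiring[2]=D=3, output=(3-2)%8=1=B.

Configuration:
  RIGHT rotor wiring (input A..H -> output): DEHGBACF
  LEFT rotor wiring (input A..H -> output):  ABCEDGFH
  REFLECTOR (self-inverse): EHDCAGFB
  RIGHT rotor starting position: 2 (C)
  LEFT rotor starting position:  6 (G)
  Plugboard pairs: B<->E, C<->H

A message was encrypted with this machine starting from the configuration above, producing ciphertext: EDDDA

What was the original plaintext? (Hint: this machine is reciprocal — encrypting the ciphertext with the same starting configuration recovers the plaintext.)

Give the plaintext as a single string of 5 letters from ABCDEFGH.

Char 1 ('E'): step: R->3, L=6; E->plug->B->R->G->L->F->refl->G->L'->F->R'->C->plug->H
Char 2 ('D'): step: R->4, L=6; D->plug->D->R->B->L->B->refl->H->L'->A->R'->F->plug->F
Char 3 ('D'): step: R->5, L=6; D->plug->D->R->G->L->F->refl->G->L'->F->R'->B->plug->E
Char 4 ('D'): step: R->6, L=6; D->plug->D->R->G->L->F->refl->G->L'->F->R'->C->plug->H
Char 5 ('A'): step: R->7, L=6; A->plug->A->R->G->L->F->refl->G->L'->F->R'->C->plug->H

Answer: HFEHH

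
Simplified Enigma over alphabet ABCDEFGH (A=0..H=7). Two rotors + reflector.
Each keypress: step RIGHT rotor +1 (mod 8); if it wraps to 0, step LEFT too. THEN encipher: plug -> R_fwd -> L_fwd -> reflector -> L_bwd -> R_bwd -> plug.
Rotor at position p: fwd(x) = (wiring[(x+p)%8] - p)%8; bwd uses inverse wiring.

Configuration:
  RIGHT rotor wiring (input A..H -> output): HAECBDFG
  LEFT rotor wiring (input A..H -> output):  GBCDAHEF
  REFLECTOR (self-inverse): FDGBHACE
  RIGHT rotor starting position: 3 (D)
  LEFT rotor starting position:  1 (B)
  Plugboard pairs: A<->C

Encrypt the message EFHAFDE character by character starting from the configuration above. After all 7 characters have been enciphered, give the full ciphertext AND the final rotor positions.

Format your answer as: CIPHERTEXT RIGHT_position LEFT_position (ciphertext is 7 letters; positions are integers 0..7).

Answer: HBADBBB 2 2

Derivation:
Char 1 ('E'): step: R->4, L=1; E->plug->E->R->D->L->H->refl->E->L'->G->R'->H->plug->H
Char 2 ('F'): step: R->5, L=1; F->plug->F->R->H->L->F->refl->A->L'->A->R'->B->plug->B
Char 3 ('H'): step: R->6, L=1; H->plug->H->R->F->L->D->refl->B->L'->B->R'->C->plug->A
Char 4 ('A'): step: R->7, L=1; A->plug->C->R->B->L->B->refl->D->L'->F->R'->D->plug->D
Char 5 ('F'): step: R->0, L->2 (L advanced); F->plug->F->R->D->L->F->refl->A->L'->A->R'->B->plug->B
Char 6 ('D'): step: R->1, L=2; D->plug->D->R->A->L->A->refl->F->L'->D->R'->B->plug->B
Char 7 ('E'): step: R->2, L=2; E->plug->E->R->D->L->F->refl->A->L'->A->R'->B->plug->B
Final: ciphertext=HBADBBB, RIGHT=2, LEFT=2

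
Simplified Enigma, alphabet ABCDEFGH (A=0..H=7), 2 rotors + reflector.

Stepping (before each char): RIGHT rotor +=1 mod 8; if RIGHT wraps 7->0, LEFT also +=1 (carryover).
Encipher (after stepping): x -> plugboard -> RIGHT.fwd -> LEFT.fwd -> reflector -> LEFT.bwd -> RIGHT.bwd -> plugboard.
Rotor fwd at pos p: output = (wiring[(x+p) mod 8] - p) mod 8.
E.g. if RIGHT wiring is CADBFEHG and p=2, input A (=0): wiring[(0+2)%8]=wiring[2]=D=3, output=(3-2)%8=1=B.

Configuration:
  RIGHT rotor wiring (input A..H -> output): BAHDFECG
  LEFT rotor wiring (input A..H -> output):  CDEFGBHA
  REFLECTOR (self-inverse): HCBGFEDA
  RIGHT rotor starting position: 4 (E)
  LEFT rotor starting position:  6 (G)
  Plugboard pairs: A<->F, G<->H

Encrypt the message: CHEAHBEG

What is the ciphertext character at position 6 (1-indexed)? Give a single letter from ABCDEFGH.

Char 1 ('C'): step: R->5, L=6; C->plug->C->R->B->L->C->refl->B->L'->A->R'->H->plug->G
Char 2 ('H'): step: R->6, L=6; H->plug->G->R->H->L->D->refl->G->L'->E->R'->A->plug->F
Char 3 ('E'): step: R->7, L=6; E->plug->E->R->E->L->G->refl->D->L'->H->R'->A->plug->F
Char 4 ('A'): step: R->0, L->7 (L advanced); A->plug->F->R->E->L->G->refl->D->L'->B->R'->A->plug->F
Char 5 ('H'): step: R->1, L=7; H->plug->G->R->F->L->H->refl->A->L'->H->R'->A->plug->F
Char 6 ('B'): step: R->2, L=7; B->plug->B->R->B->L->D->refl->G->L'->E->R'->F->plug->A

A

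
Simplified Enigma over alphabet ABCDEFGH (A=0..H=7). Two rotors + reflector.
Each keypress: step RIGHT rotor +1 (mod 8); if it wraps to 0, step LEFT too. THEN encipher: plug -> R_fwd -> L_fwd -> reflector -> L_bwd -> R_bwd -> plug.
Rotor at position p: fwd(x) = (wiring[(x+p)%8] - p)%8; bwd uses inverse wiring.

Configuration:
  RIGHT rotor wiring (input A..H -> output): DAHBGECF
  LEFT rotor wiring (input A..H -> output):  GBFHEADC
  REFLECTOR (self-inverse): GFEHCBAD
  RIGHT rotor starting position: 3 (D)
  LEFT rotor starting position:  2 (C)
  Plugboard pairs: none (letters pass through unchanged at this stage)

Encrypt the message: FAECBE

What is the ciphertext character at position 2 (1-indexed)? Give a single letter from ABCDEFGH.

Char 1 ('F'): step: R->4, L=2; F->plug->F->R->E->L->B->refl->F->L'->B->R'->D->plug->D
Char 2 ('A'): step: R->5, L=2; A->plug->A->R->H->L->H->refl->D->L'->A->R'->C->plug->C

C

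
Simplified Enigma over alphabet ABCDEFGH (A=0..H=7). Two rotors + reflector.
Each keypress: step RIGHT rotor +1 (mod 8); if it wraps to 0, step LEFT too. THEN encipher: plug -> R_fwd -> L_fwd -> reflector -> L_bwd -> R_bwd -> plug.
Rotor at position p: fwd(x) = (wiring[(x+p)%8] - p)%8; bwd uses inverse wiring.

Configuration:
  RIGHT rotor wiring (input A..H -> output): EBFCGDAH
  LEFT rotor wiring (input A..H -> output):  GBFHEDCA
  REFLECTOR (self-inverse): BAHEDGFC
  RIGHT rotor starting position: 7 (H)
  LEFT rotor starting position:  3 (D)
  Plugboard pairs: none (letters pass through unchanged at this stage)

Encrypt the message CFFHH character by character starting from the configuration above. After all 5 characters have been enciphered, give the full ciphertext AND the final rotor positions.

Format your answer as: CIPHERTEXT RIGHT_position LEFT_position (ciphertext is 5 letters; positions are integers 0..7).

Answer: DHGDE 4 4

Derivation:
Char 1 ('C'): step: R->0, L->4 (L advanced); C->plug->C->R->F->L->F->refl->G->L'->C->R'->D->plug->D
Char 2 ('F'): step: R->1, L=4; F->plug->F->R->H->L->D->refl->E->L'->D->R'->H->plug->H
Char 3 ('F'): step: R->2, L=4; F->plug->F->R->F->L->F->refl->G->L'->C->R'->G->plug->G
Char 4 ('H'): step: R->3, L=4; H->plug->H->R->C->L->G->refl->F->L'->F->R'->D->plug->D
Char 5 ('H'): step: R->4, L=4; H->plug->H->R->G->L->B->refl->A->L'->A->R'->E->plug->E
Final: ciphertext=DHGDE, RIGHT=4, LEFT=4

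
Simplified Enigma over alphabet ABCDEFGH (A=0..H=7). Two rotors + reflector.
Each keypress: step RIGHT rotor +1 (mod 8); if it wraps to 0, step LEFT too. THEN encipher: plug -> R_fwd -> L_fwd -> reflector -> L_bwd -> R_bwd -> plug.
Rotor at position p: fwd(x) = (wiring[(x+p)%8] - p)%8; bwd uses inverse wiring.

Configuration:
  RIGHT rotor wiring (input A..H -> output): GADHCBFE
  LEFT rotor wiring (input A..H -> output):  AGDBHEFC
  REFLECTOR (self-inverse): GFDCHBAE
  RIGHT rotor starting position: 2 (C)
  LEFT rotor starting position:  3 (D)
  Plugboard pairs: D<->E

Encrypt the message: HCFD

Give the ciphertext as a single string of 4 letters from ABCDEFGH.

Char 1 ('H'): step: R->3, L=3; H->plug->H->R->A->L->G->refl->A->L'->H->R'->B->plug->B
Char 2 ('C'): step: R->4, L=3; C->plug->C->R->B->L->E->refl->H->L'->E->R'->F->plug->F
Char 3 ('F'): step: R->5, L=3; F->plug->F->R->G->L->D->refl->C->L'->D->R'->E->plug->D
Char 4 ('D'): step: R->6, L=3; D->plug->E->R->F->L->F->refl->B->L'->C->R'->D->plug->E

Answer: BFDE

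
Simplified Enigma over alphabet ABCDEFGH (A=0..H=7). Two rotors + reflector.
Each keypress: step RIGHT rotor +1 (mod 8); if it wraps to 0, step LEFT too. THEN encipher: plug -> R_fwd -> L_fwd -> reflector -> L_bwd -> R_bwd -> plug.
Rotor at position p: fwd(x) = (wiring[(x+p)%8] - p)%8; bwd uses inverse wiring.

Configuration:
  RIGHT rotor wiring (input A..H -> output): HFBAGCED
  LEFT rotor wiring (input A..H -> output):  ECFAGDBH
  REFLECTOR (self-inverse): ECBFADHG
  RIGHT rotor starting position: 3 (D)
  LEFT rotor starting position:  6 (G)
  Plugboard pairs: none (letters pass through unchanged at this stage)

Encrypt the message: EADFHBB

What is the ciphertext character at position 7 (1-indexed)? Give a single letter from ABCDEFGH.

Char 1 ('E'): step: R->4, L=6; E->plug->E->R->D->L->E->refl->A->L'->G->R'->B->plug->B
Char 2 ('A'): step: R->5, L=6; A->plug->A->R->F->L->C->refl->B->L'->B->R'->H->plug->H
Char 3 ('D'): step: R->6, L=6; D->plug->D->R->H->L->F->refl->D->L'->A->R'->G->plug->G
Char 4 ('F'): step: R->7, L=6; F->plug->F->R->H->L->F->refl->D->L'->A->R'->B->plug->B
Char 5 ('H'): step: R->0, L->7 (L advanced); H->plug->H->R->D->L->G->refl->H->L'->F->R'->B->plug->B
Char 6 ('B'): step: R->1, L=7; B->plug->B->R->A->L->A->refl->E->L'->G->R'->H->plug->H
Char 7 ('B'): step: R->2, L=7; B->plug->B->R->G->L->E->refl->A->L'->A->R'->D->plug->D

D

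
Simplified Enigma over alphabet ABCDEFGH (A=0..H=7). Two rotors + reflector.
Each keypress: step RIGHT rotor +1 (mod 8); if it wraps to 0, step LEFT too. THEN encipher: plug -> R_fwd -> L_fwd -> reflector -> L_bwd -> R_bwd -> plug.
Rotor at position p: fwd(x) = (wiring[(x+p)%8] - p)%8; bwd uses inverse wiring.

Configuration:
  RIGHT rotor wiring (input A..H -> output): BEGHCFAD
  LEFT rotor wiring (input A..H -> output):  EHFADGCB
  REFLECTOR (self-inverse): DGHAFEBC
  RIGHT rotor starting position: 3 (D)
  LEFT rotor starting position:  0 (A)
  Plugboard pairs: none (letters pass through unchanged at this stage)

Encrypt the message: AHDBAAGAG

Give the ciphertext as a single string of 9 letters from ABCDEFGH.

Answer: BEFEBGEGH

Derivation:
Char 1 ('A'): step: R->4, L=0; A->plug->A->R->G->L->C->refl->H->L'->B->R'->B->plug->B
Char 2 ('H'): step: R->5, L=0; H->plug->H->R->F->L->G->refl->B->L'->H->R'->E->plug->E
Char 3 ('D'): step: R->6, L=0; D->plug->D->R->G->L->C->refl->H->L'->B->R'->F->plug->F
Char 4 ('B'): step: R->7, L=0; B->plug->B->R->C->L->F->refl->E->L'->A->R'->E->plug->E
Char 5 ('A'): step: R->0, L->1 (L advanced); A->plug->A->R->B->L->E->refl->F->L'->E->R'->B->plug->B
Char 6 ('A'): step: R->1, L=1; A->plug->A->R->D->L->C->refl->H->L'->C->R'->G->plug->G
Char 7 ('G'): step: R->2, L=1; G->plug->G->R->H->L->D->refl->A->L'->G->R'->E->plug->E
Char 8 ('A'): step: R->3, L=1; A->plug->A->R->E->L->F->refl->E->L'->B->R'->G->plug->G
Char 9 ('G'): step: R->4, L=1; G->plug->G->R->C->L->H->refl->C->L'->D->R'->H->plug->H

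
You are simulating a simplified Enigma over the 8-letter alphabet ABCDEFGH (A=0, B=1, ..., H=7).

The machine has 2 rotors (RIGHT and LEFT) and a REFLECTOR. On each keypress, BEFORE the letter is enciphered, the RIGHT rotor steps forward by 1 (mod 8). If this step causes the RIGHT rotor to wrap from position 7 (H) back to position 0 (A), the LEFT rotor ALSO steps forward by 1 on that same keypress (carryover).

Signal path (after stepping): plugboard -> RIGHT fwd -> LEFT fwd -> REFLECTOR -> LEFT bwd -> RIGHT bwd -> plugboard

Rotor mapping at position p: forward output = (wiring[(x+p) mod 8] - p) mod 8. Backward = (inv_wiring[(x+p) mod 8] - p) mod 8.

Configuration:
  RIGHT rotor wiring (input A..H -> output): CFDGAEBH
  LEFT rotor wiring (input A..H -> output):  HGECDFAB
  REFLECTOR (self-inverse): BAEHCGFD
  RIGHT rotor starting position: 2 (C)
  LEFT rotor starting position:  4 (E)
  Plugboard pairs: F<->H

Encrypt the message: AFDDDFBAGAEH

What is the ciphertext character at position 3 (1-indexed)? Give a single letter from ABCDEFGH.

Char 1 ('A'): step: R->3, L=4; A->plug->A->R->D->L->F->refl->G->L'->H->R'->F->plug->H
Char 2 ('F'): step: R->4, L=4; F->plug->H->R->C->L->E->refl->C->L'->F->R'->C->plug->C
Char 3 ('D'): step: R->5, L=4; D->plug->D->R->F->L->C->refl->E->L'->C->R'->C->plug->C

C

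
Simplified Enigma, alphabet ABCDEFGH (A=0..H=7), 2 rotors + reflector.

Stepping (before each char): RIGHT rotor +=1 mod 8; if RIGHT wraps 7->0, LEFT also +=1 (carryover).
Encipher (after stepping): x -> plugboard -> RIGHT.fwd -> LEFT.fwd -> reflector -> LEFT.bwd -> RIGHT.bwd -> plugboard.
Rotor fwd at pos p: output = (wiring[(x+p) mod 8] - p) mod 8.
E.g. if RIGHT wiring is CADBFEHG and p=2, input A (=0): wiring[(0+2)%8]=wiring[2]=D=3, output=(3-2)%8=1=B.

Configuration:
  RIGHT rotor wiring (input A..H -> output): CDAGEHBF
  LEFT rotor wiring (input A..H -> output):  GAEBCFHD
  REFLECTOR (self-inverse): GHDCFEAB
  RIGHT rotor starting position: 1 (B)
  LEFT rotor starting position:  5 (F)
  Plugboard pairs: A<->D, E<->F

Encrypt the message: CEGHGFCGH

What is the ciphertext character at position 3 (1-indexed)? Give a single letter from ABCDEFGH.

Char 1 ('C'): step: R->2, L=5; C->plug->C->R->C->L->G->refl->A->L'->A->R'->G->plug->G
Char 2 ('E'): step: R->3, L=5; E->plug->F->R->H->L->F->refl->E->L'->G->R'->D->plug->A
Char 3 ('G'): step: R->4, L=5; G->plug->G->R->E->L->D->refl->C->L'->B->R'->D->plug->A

A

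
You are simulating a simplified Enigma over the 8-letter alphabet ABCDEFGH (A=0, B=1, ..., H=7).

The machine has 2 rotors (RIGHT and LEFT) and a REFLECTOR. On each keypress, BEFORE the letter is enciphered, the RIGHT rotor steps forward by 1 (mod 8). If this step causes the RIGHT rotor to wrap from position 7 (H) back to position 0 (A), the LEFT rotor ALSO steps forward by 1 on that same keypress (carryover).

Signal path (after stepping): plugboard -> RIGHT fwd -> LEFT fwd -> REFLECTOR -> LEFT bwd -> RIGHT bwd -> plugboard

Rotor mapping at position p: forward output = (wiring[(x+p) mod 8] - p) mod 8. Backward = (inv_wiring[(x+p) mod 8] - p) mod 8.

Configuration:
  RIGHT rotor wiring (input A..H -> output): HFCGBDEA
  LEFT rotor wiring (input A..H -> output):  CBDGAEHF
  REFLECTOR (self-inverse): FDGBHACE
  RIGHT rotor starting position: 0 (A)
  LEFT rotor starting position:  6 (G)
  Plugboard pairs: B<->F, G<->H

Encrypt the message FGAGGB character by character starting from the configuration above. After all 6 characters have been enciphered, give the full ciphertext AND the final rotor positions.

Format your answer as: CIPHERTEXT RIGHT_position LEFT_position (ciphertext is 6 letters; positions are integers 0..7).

Answer: EACBBH 6 6

Derivation:
Char 1 ('F'): step: R->1, L=6; F->plug->B->R->B->L->H->refl->E->L'->C->R'->E->plug->E
Char 2 ('G'): step: R->2, L=6; G->plug->H->R->D->L->D->refl->B->L'->A->R'->A->plug->A
Char 3 ('A'): step: R->3, L=6; A->plug->A->R->D->L->D->refl->B->L'->A->R'->C->plug->C
Char 4 ('G'): step: R->4, L=6; G->plug->H->R->C->L->E->refl->H->L'->B->R'->F->plug->B
Char 5 ('G'): step: R->5, L=6; G->plug->H->R->E->L->F->refl->A->L'->F->R'->F->plug->B
Char 6 ('B'): step: R->6, L=6; B->plug->F->R->A->L->B->refl->D->L'->D->R'->G->plug->H
Final: ciphertext=EACBBH, RIGHT=6, LEFT=6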